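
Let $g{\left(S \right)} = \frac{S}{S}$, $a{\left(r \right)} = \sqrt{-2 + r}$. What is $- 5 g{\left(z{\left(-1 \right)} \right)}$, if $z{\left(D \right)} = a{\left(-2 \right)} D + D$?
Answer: $-5$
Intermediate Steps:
$z{\left(D \right)} = D + 2 i D$ ($z{\left(D \right)} = \sqrt{-2 - 2} D + D = \sqrt{-4} D + D = 2 i D + D = D + 2 i D$)
$g{\left(S \right)} = 1$
$- 5 g{\left(z{\left(-1 \right)} \right)} = \left(-5\right) 1 = -5$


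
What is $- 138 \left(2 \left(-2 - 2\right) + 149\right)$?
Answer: $-19458$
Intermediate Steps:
$- 138 \left(2 \left(-2 - 2\right) + 149\right) = - 138 \left(2 \left(-4\right) + 149\right) = - 138 \left(-8 + 149\right) = \left(-138\right) 141 = -19458$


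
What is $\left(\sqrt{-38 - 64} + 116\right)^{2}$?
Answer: $\left(116 + i \sqrt{102}\right)^{2} \approx 13354.0 + 2343.1 i$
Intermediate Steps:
$\left(\sqrt{-38 - 64} + 116\right)^{2} = \left(\sqrt{-102} + 116\right)^{2} = \left(i \sqrt{102} + 116\right)^{2} = \left(116 + i \sqrt{102}\right)^{2}$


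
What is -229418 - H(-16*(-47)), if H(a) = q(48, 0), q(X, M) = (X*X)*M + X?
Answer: -229466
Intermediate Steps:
q(X, M) = X + M*X**2 (q(X, M) = X**2*M + X = M*X**2 + X = X + M*X**2)
H(a) = 48 (H(a) = 48*(1 + 0*48) = 48*(1 + 0) = 48*1 = 48)
-229418 - H(-16*(-47)) = -229418 - 1*48 = -229418 - 48 = -229466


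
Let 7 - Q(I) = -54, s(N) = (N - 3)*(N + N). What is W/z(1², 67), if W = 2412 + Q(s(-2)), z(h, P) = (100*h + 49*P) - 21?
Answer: 2473/3362 ≈ 0.73557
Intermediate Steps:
s(N) = 2*N*(-3 + N) (s(N) = (-3 + N)*(2*N) = 2*N*(-3 + N))
z(h, P) = -21 + 49*P + 100*h (z(h, P) = (49*P + 100*h) - 21 = -21 + 49*P + 100*h)
Q(I) = 61 (Q(I) = 7 - 1*(-54) = 7 + 54 = 61)
W = 2473 (W = 2412 + 61 = 2473)
W/z(1², 67) = 2473/(-21 + 49*67 + 100*1²) = 2473/(-21 + 3283 + 100*1) = 2473/(-21 + 3283 + 100) = 2473/3362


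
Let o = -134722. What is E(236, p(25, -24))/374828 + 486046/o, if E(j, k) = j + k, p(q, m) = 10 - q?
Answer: -91076938263/25248788908 ≈ -3.6072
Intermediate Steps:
E(236, p(25, -24))/374828 + 486046/o = (236 + (10 - 1*25))/374828 + 486046/(-134722) = (236 + (10 - 25))*(1/374828) + 486046*(-1/134722) = (236 - 15)*(1/374828) - 243023/67361 = 221*(1/374828) - 243023/67361 = 221/374828 - 243023/67361 = -91076938263/25248788908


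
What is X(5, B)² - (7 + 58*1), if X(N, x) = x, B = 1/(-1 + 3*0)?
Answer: -64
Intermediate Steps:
B = -1 (B = 1/(-1 + 0) = 1/(-1) = -1)
X(5, B)² - (7 + 58*1) = (-1)² - (7 + 58*1) = 1 - (7 + 58) = 1 - 1*65 = 1 - 65 = -64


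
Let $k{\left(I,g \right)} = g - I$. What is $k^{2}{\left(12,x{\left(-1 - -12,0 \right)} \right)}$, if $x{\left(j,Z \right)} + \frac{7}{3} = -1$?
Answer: $\frac{2116}{9} \approx 235.11$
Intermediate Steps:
$x{\left(j,Z \right)} = - \frac{10}{3}$ ($x{\left(j,Z \right)} = - \frac{7}{3} - 1 = - \frac{10}{3}$)
$k^{2}{\left(12,x{\left(-1 - -12,0 \right)} \right)} = \left(- \frac{10}{3} - 12\right)^{2} = \left(- \frac{46}{3}\right)^{2} = \frac{2116}{9}$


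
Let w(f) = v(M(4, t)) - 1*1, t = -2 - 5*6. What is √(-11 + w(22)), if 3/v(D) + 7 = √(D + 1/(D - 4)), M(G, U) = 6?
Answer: √(-174 + 12*√26)/√(14 - √26) ≈ 3.5601*I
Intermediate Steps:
t = -32 (t = -2 - 30 = -32)
v(D) = 3/(-7 + √(D + 1/(-4 + D))) (v(D) = 3/(-7 + √(D + 1/(D - 4))) = 3/(-7 + √(D + 1/(-4 + D))))
w(f) = -1 + 3/(-7 + √26/2) (w(f) = 3/(-7 + √((1 + 6*(-4 + 6))/(-4 + 6))) - 1*1 = 3/(-7 + √((1 + 6*2)/2)) - 1 = 3/(-7 + √((1 + 12)/2)) - 1 = 3/(-7 + √((½)*13)) - 1 = 3/(-7 + √(13/2)) - 1 = 3/(-7 + √26/2) - 1 = -1 + 3/(-7 + √26/2))
√(-11 + w(22)) = √(-11 + (-127/85 - 3*√26/85)) = √(-1062/85 - 3*√26/85)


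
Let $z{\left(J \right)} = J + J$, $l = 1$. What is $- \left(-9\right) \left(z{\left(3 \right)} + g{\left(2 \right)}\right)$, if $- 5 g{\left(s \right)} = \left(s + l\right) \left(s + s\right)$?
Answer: $\frac{162}{5} \approx 32.4$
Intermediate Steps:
$g{\left(s \right)} = - \frac{2 s \left(1 + s\right)}{5}$ ($g{\left(s \right)} = - \frac{\left(s + 1\right) \left(s + s\right)}{5} = - \frac{\left(1 + s\right) 2 s}{5} = - \frac{2 s \left(1 + s\right)}{5}$)
$z{\left(J \right)} = 2 J$
$- \left(-9\right) \left(z{\left(3 \right)} + g{\left(2 \right)}\right) = - \left(-9\right) \left(2 \cdot 3 - \frac{4 \left(1 + 2\right)}{5}\right) = - \left(-9\right) \left(6 - \frac{4}{5} \cdot 3\right) = - \left(-9\right) \left(6 - \frac{12}{5}\right) = - \frac{\left(-9\right) 18}{5} = \left(-1\right) \left(- \frac{162}{5}\right) = \frac{162}{5}$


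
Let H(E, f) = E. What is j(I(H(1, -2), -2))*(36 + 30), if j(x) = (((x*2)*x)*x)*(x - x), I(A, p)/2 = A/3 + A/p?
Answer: 0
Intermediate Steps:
I(A, p) = 2*A/3 + 2*A/p (I(A, p) = 2*(A/3 + A/p) = 2*A/3 + 2*A/p)
j(x) = 0 (j(x) = (((2*x)*x)*x)*0 = ((2*x²)*x)*0 = (2*x³)*0 = 0)
j(I(H(1, -2), -2))*(36 + 30) = 0*(36 + 30) = 0*66 = 0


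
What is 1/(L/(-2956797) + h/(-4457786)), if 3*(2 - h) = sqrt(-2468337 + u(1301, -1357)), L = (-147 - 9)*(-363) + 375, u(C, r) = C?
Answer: -93039048339351117425244/1793773846355328625615 - 721719557086942431*I*sqrt(616759)/1793773846355328625615 ≈ -51.868 - 0.31598*I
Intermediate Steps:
L = 57003 (L = -156*(-363) + 375 = 56628 + 375 = 57003)
h = 2 - 2*I*sqrt(616759)/3 (h = 2 - sqrt(-2468337 + 1301)/3 = 2 - 2*I*sqrt(616759)/3 ≈ 2.0 - 523.56*I)
1/(L/(-2956797) + h/(-4457786)) = 1/(57003/(-2956797) + (2 - 2*I*sqrt(616759)/3)/(-4457786)) = 1/(57003*(-1/2956797) + (2 - 2*I*sqrt(616759)/3)*(-1/4457786)) = 1/(-19001/985599 + (-1/2228893 + I*sqrt(616759)/6686679)) = 1/(-42352181492/2196794711907 + I*sqrt(616759)/6686679)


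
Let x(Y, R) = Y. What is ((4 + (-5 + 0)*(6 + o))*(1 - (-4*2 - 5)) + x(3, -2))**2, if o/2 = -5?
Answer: 114921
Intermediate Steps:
o = -10 (o = 2*(-5) = -10)
((4 + (-5 + 0)*(6 + o))*(1 - (-4*2 - 5)) + x(3, -2))**2 = ((4 + (-5 + 0)*(6 - 10))*(1 - (-4*2 - 5)) + 3)**2 = ((4 - 5*(-4))*(1 - (-8 - 5)) + 3)**2 = ((4 + 20)*(1 - 1*(-13)) + 3)**2 = (24*(1 + 13) + 3)**2 = (24*14 + 3)**2 = (336 + 3)**2 = 339**2 = 114921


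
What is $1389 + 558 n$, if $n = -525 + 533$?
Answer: $5853$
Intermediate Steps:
$n = 8$
$1389 + 558 n = 1389 + 558 \cdot 8 = 1389 + 4464 = 5853$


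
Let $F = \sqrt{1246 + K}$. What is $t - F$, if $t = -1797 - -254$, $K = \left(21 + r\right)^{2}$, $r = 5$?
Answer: $-1543 - 31 \sqrt{2} \approx -1586.8$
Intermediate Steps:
$K = 676$ ($K = \left(21 + 5\right)^{2} = 26^{2} = 676$)
$t = -1543$ ($t = -1797 + 254 = -1543$)
$F = 31 \sqrt{2}$ ($F = \sqrt{1246 + 676} = \sqrt{1922} = 31 \sqrt{2} \approx 43.841$)
$t - F = -1543 - 31 \sqrt{2}$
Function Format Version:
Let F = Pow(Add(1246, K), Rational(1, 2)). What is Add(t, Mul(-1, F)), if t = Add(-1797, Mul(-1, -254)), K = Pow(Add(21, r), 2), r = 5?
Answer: Add(-1543, Mul(-31, Pow(2, Rational(1, 2)))) ≈ -1586.8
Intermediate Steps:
K = 676 (K = Pow(Add(21, 5), 2) = Pow(26, 2) = 676)
t = -1543 (t = Add(-1797, 254) = -1543)
F = Mul(31, Pow(2, Rational(1, 2))) (F = Pow(Add(1246, 676), Rational(1, 2)) = Pow(1922, Rational(1, 2)) = Mul(31, Pow(2, Rational(1, 2))) ≈ 43.841)
Add(t, Mul(-1, F)) = Add(-1543, Mul(-1, Mul(31, Pow(2, Rational(1, 2))))) = Add(-1543, Mul(-31, Pow(2, Rational(1, 2))))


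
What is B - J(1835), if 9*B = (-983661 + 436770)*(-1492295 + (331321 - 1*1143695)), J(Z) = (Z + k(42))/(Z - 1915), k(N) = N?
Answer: 11203579860357/80 ≈ 1.4004e+11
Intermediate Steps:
J(Z) = (42 + Z)/(-1915 + Z) (J(Z) = (Z + 42)/(Z - 1915) = (42 + Z)/(-1915 + Z))
B = 140044748231 (B = ((-983661 + 436770)*(-1492295 + (331321 - 1*1143695)))/9 = (-546891*(-1492295 + (331321 - 1143695)))/9 = (-546891*(-1492295 - 812374))/9 = (-546891*(-2304669))/9 = (1/9)*1260402734079 = 140044748231)
B - J(1835) = 140044748231 - (42 + 1835)/(-1915 + 1835) = 140044748231 - 1877/(-80) = 140044748231 - (-1)*1877/80 = 140044748231 - 1*(-1877/80) = 140044748231 + 1877/80 = 11203579860357/80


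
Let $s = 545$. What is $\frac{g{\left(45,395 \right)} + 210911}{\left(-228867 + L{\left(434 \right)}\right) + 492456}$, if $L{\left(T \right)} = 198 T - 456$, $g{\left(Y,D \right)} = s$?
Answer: $\frac{211456}{349065} \approx 0.60578$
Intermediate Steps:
$g{\left(Y,D \right)} = 545$
$L{\left(T \right)} = -456 + 198 T$
$\frac{g{\left(45,395 \right)} + 210911}{\left(-228867 + L{\left(434 \right)}\right) + 492456} = \frac{545 + 210911}{\left(-228867 + \left(-456 + 198 \cdot 434\right)\right) + 492456} = \frac{211456}{\left(-228867 + \left(-456 + 85932\right)\right) + 492456} = \frac{211456}{\left(-228867 + 85476\right) + 492456} = \frac{211456}{-143391 + 492456} = \frac{211456}{349065}$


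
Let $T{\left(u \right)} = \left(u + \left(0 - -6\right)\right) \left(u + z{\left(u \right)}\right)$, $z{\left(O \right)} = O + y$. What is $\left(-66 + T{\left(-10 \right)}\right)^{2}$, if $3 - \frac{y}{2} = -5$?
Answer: $2500$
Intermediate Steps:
$y = 16$ ($y = 6 - -10 = 6 + 10 = 16$)
$z{\left(O \right)} = 16 + O$ ($z{\left(O \right)} = O + 16 = 16 + O$)
$T{\left(u \right)} = \left(6 + u\right) \left(16 + 2 u\right)$ ($T{\left(u \right)} = \left(u + \left(0 - -6\right)\right) \left(u + \left(16 + u\right)\right) = \left(u + \left(0 + 6\right)\right) \left(16 + 2 u\right) = \left(u + 6\right) \left(16 + 2 u\right) = \left(6 + u\right) \left(16 + 2 u\right)$)
$\left(-66 + T{\left(-10 \right)}\right)^{2} = \left(-66 + \left(96 + 2 \left(-10\right)^{2} + 28 \left(-10\right)\right)\right)^{2} = \left(-66 + \left(96 + 2 \cdot 100 - 280\right)\right)^{2} = \left(-66 + \left(96 + 200 - 280\right)\right)^{2} = \left(-66 + 16\right)^{2} = \left(-50\right)^{2} = 2500$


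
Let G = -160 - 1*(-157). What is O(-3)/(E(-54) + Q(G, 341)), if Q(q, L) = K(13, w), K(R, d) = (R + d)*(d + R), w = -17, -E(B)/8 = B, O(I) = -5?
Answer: -5/448 ≈ -0.011161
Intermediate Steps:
E(B) = -8*B
G = -3 (G = -160 + 157 = -3)
K(R, d) = (R + d)**2 (K(R, d) = (R + d)*(R + d) = (R + d)**2)
Q(q, L) = 16 (Q(q, L) = (13 - 17)**2 = (-4)**2 = 16)
O(-3)/(E(-54) + Q(G, 341)) = -5/(-8*(-54) + 16) = -5/(432 + 16) = -5/448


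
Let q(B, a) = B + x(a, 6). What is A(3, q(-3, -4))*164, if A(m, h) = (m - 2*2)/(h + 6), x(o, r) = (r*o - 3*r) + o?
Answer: 164/43 ≈ 3.8140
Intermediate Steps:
x(o, r) = o - 3*r + o*r (x(o, r) = (o*r - 3*r) + o = (-3*r + o*r) + o = o - 3*r + o*r)
q(B, a) = -18 + B + 7*a (q(B, a) = B + (a - 3*6 + a*6) = B + (a - 18 + 6*a) = B + (-18 + 7*a) = -18 + B + 7*a)
A(m, h) = (-4 + m)/(6 + h) (A(m, h) = (m - 4)/(6 + h) = (-4 + m)/(6 + h))
A(3, q(-3, -4))*164 = ((-4 + 3)/(6 + (-18 - 3 + 7*(-4))))*164 = (-1/(6 + (-18 - 3 - 28)))*164 = (-1/(6 - 49))*164 = (-1/(-43))*164 = -1/43*(-1)*164 = (1/43)*164 = 164/43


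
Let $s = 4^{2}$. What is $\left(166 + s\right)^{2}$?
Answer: $33124$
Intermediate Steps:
$s = 16$
$\left(166 + s\right)^{2} = \left(166 + 16\right)^{2} = 182^{2} = 33124$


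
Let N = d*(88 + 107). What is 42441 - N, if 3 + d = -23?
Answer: 47511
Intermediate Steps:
d = -26 (d = -3 - 23 = -26)
N = -5070 (N = -26*(88 + 107) = -26*195 = -5070)
42441 - N = 42441 - 1*(-5070) = 42441 + 5070 = 47511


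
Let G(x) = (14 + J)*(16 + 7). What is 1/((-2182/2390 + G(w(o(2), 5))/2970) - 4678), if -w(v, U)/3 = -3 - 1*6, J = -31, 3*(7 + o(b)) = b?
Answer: -709830/3321326243 ≈ -0.00021372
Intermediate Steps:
o(b) = -7 + b/3
w(v, U) = 27 (w(v, U) = -3*(-3 - 1*6) = -3*(-3 - 6) = -3*(-9) = 27)
G(x) = -391 (G(x) = (14 - 31)*(16 + 7) = -17*23 = -391)
1/((-2182/2390 + G(w(o(2), 5))/2970) - 4678) = 1/((-2182/2390 - 391/2970) - 4678) = 1/((-2182*1/2390 - 391*1/2970) - 4678) = 1/((-1091/1195 - 391/2970) - 4678) = 1/(-741503/709830 - 4678) = 1/(-3321326243/709830) = -709830/3321326243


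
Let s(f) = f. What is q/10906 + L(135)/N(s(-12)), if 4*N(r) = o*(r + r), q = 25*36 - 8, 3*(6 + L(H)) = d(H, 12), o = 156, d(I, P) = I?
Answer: 5251/130872 ≈ 0.040123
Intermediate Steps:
L(H) = -6 + H/3
q = 892 (q = 900 - 8 = 892)
N(r) = 78*r (N(r) = (156*(r + r))/4 = (156*(2*r))/4 = (312*r)/4 = 78*r)
q/10906 + L(135)/N(s(-12)) = 892/10906 + (-6 + (⅓)*135)/((78*(-12))) = 892*(1/10906) + (-6 + 45)/(-936) = 446/5453 + 39*(-1/936) = 446/5453 - 1/24 = 5251/130872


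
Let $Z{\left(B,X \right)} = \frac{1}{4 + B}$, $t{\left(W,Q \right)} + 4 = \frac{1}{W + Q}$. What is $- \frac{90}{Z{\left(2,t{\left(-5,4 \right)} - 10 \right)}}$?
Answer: $-540$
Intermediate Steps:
$t{\left(W,Q \right)} = -4 + \frac{1}{Q + W}$ ($t{\left(W,Q \right)} = -4 + \frac{1}{W + Q} = -4 + \frac{1}{Q + W}$)
$- \frac{90}{Z{\left(2,t{\left(-5,4 \right)} - 10 \right)}} = - \frac{90}{\frac{1}{4 + 2}} = - \frac{90}{\frac{1}{6}} = - 90 \frac{1}{\frac{1}{6}} = \left(-90\right) 6 = -540$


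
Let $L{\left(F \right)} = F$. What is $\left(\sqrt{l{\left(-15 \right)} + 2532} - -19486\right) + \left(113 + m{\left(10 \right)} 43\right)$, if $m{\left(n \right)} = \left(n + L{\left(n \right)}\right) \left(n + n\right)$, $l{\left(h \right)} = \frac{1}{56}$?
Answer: $36799 + \frac{\sqrt{1985102}}{28} \approx 36849.0$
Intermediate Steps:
$l{\left(h \right)} = \frac{1}{56}$
$m{\left(n \right)} = 4 n^{2}$ ($m{\left(n \right)} = \left(n + n\right) \left(n + n\right) = 2 n 2 n = 4 n^{2}$)
$\left(\sqrt{l{\left(-15 \right)} + 2532} - -19486\right) + \left(113 + m{\left(10 \right)} 43\right) = \left(\sqrt{\frac{1}{56} + 2532} - -19486\right) + \left(113 + 4 \cdot 10^{2} \cdot 43\right) = \left(\sqrt{\frac{141793}{56}} + 19486\right) + \left(113 + 4 \cdot 100 \cdot 43\right) = \left(\frac{\sqrt{1985102}}{28} + 19486\right) + \left(113 + 400 \cdot 43\right) = \left(19486 + \frac{\sqrt{1985102}}{28}\right) + \left(113 + 17200\right) = \left(19486 + \frac{\sqrt{1985102}}{28}\right) + 17313 = 36799 + \frac{\sqrt{1985102}}{28}$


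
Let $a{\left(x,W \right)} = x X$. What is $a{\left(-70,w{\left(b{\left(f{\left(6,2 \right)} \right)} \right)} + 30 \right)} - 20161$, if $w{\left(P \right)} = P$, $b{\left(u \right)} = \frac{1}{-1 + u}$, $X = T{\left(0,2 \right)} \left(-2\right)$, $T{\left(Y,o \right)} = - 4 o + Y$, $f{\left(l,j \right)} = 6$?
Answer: $-21281$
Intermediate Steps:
$T{\left(Y,o \right)} = Y - 4 o$
$X = 16$ ($X = \left(0 - 8\right) \left(-2\right) = \left(-8\right) \left(-2\right) = 16$)
$a{\left(x,W \right)} = 16 x$ ($a{\left(x,W \right)} = x 16 = 16 x$)
$a{\left(-70,w{\left(b{\left(f{\left(6,2 \right)} \right)} \right)} + 30 \right)} - 20161 = 16 \left(-70\right) - 20161 = -1120 - 20161 = -21281$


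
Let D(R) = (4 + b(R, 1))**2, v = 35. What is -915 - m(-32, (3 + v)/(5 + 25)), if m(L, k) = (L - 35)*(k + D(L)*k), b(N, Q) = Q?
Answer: 19373/15 ≈ 1291.5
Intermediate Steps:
D(R) = 25 (D(R) = (4 + 1)**2 = 5**2 = 25)
m(L, k) = 26*k*(-35 + L) (m(L, k) = (L - 35)*(k + 25*k) = (-35 + L)*(26*k) = 26*k*(-35 + L))
-915 - m(-32, (3 + v)/(5 + 25)) = -915 - 26*(3 + 35)/(5 + 25)*(-35 - 32) = -915 - 26*38/30*(-67) = -915 - 26*38*(1/30)*(-67) = -915 - 26*19*(-67)/15 = -915 - 1*(-33098/15) = -915 + 33098/15 = 19373/15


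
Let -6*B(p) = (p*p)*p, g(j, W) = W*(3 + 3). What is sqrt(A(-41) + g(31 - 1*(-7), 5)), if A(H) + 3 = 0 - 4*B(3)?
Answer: 3*sqrt(5) ≈ 6.7082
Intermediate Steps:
g(j, W) = 6*W (g(j, W) = W*6 = 6*W)
B(p) = -p**3/6 (B(p) = -p*p*p/6 = -p**2*p/6 = -p**3/6)
A(H) = 15 (A(H) = -3 + (0 - (-2)*3**3/3) = -3 + (0 - (-2)*27/3) = -3 + (0 - 4*(-9/2)) = -3 + (0 + 18) = -3 + 18 = 15)
sqrt(A(-41) + g(31 - 1*(-7), 5)) = sqrt(15 + 6*5) = sqrt(15 + 30) = sqrt(45) = 3*sqrt(5)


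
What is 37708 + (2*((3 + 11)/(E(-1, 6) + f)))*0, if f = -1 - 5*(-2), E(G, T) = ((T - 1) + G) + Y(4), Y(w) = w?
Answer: 37708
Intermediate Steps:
E(G, T) = 3 + G + T (E(G, T) = ((T - 1) + G) + 4 = ((-1 + T) + G) + 4 = (-1 + G + T) + 4 = 3 + G + T)
f = 9 (f = -1 + 10 = 9)
37708 + (2*((3 + 11)/(E(-1, 6) + f)))*0 = 37708 + (2*((3 + 11)/((3 - 1 + 6) + 9)))*0 = 37708 + (2*(14/(8 + 9)))*0 = 37708 + (2*(14/17))*0 = 37708 + (28/17)*0 = 37708 + 0 = 37708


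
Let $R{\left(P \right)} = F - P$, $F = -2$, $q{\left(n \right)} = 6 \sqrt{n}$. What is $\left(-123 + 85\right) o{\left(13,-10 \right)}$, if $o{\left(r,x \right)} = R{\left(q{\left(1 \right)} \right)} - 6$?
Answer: $532$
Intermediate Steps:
$R{\left(P \right)} = -2 - P$
$o{\left(r,x \right)} = -14$ ($o{\left(r,x \right)} = \left(-2 - 6 \sqrt{1}\right) - 6 = \left(-2 - 6 \cdot 1\right) - 6 = \left(-2 - 6\right) - 6 = -8 - 6 = -14$)
$\left(-123 + 85\right) o{\left(13,-10 \right)} = \left(-123 + 85\right) \left(-14\right) = \left(-38\right) \left(-14\right) = 532$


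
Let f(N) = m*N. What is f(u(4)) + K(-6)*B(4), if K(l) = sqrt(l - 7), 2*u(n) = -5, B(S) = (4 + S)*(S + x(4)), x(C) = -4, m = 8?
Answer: -20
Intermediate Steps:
B(S) = (-4 + S)*(4 + S) (B(S) = (4 + S)*(S - 4) = (4 + S)*(-4 + S) = (-4 + S)*(4 + S))
u(n) = -5/2 (u(n) = (1/2)*(-5) = -5/2)
K(l) = sqrt(-7 + l)
f(N) = 8*N
f(u(4)) + K(-6)*B(4) = 8*(-5/2) + sqrt(-7 - 6)*(-16 + 4**2) = -20 + sqrt(-13)*(-16 + 16) = -20 + (I*sqrt(13))*0 = -20 + 0 = -20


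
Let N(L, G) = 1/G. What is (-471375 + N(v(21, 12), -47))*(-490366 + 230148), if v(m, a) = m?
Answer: 5765032468468/47 ≈ 1.2266e+11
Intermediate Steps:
(-471375 + N(v(21, 12), -47))*(-490366 + 230148) = (-471375 + 1/(-47))*(-490366 + 230148) = (-471375 - 1/47)*(-260218) = -22154626/47*(-260218) = 5765032468468/47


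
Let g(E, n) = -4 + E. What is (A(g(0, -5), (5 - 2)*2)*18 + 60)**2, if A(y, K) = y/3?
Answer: 1296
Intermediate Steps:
A(y, K) = y/3 (A(y, K) = y*(1/3) = y/3)
(A(g(0, -5), (5 - 2)*2)*18 + 60)**2 = (((-4 + 0)/3)*18 + 60)**2 = (((1/3)*(-4))*18 + 60)**2 = (-4/3*18 + 60)**2 = (-24 + 60)**2 = 36**2 = 1296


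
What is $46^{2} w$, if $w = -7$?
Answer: $-14812$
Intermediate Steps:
$46^{2} w = 46^{2} \left(-7\right) = 2116 \left(-7\right) = -14812$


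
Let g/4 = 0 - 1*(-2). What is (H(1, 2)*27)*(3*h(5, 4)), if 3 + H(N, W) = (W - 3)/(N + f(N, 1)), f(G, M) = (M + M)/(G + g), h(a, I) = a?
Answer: -17010/11 ≈ -1546.4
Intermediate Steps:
g = 8 (g = 4*(0 - 1*(-2)) = 4*(0 + 2) = 4*2 = 8)
f(G, M) = 2*M/(8 + G) (f(G, M) = (M + M)/(G + 8) = (2*M)/(8 + G) = 2*M/(8 + G))
H(N, W) = -3 + (-3 + W)/(N + 2/(8 + N)) (H(N, W) = -3 + (W - 3)/(N + 2*1/(8 + N)) = -3 + (-3 + W)/(N + 2/(8 + N)))
(H(1, 2)*27)*(3*h(5, 4)) = (((-6 - (8 + 1)*(3 - 1*2 + 3*1))/(2 + 1*(8 + 1)))*27)*(3*5) = (((-6 - 1*9*(3 - 2 + 3))/(2 + 1*9))*27)*15 = (((-6 - 1*9*4)/(2 + 9))*27)*15 = (((-6 - 36)/11)*27)*15 = (((1/11)*(-42))*27)*15 = -42/11*27*15 = -1134/11*15 = -17010/11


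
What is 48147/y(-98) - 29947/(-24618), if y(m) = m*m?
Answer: 736446917/118215636 ≈ 6.2297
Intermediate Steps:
y(m) = m²
48147/y(-98) - 29947/(-24618) = 48147/((-98)²) - 29947/(-24618) = 48147/9604 - 29947*(-1/24618) = 48147*(1/9604) + 29947/24618 = 48147/9604 + 29947/24618 = 736446917/118215636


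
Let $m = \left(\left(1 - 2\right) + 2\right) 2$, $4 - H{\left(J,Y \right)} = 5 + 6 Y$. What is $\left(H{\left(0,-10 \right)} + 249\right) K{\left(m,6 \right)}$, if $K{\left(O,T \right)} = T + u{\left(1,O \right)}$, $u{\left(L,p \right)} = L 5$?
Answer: $3388$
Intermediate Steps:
$H{\left(J,Y \right)} = -1 - 6 Y$ ($H{\left(J,Y \right)} = 4 - \left(5 + 6 Y\right) = -1 - 6 Y$)
$u{\left(L,p \right)} = 5 L$
$m = 2$ ($m = \left(-1 + 2\right) 2 = 1 \cdot 2 = 2$)
$K{\left(O,T \right)} = 5 + T$ ($K{\left(O,T \right)} = T + 5 \cdot 1 = T + 5 = 5 + T$)
$\left(H{\left(0,-10 \right)} + 249\right) K{\left(m,6 \right)} = \left(\left(-1 - -60\right) + 249\right) \left(5 + 6\right) = \left(\left(-1 + 60\right) + 249\right) 11 = \left(59 + 249\right) 11 = 308 \cdot 11 = 3388$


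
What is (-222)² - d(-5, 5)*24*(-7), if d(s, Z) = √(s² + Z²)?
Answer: 49284 + 840*√2 ≈ 50472.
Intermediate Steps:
d(s, Z) = √(Z² + s²)
(-222)² - d(-5, 5)*24*(-7) = (-222)² - √(5² + (-5)²)*24*(-7) = 49284 - √(25 + 25)*24*(-7) = 49284 - √50*24*(-7) = 49284 - (5*√2)*24*(-7) = 49284 - 120*√2*(-7) = 49284 - (-840)*√2 = 49284 + 840*√2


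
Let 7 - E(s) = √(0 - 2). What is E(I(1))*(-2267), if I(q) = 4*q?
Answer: -15869 + 2267*I*√2 ≈ -15869.0 + 3206.0*I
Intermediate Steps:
E(s) = 7 - I*√2 (E(s) = 7 - √(0 - 2) = 7 - √(-2) = 7 - I*√2)
E(I(1))*(-2267) = (7 - I*√2)*(-2267) = -15869 + 2267*I*√2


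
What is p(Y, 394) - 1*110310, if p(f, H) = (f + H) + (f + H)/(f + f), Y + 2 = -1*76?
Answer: -4289845/39 ≈ -1.1000e+5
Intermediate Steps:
Y = -78 (Y = -2 - 1*76 = -2 - 76 = -78)
p(f, H) = H + f + (H + f)/(2*f) (p(f, H) = (H + f) + (H + f)/((2*f)) = (H + f) + (H + f)*(1/(2*f)) = (H + f) + (H + f)/(2*f) = H + f + (H + f)/(2*f))
p(Y, 394) - 1*110310 = (½ + 394 - 78 + (½)*394/(-78)) - 1*110310 = (½ + 394 - 78 + (½)*394*(-1/78)) - 110310 = (½ + 394 - 78 - 197/78) - 110310 = 12245/39 - 110310 = -4289845/39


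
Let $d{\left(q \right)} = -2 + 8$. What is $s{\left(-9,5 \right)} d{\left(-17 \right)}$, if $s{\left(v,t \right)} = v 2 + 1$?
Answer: $-102$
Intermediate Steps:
$d{\left(q \right)} = 6$
$s{\left(v,t \right)} = 1 + 2 v$ ($s{\left(v,t \right)} = 2 v + 1 = 1 + 2 v$)
$s{\left(-9,5 \right)} d{\left(-17 \right)} = \left(1 + 2 \left(-9\right)\right) 6 = \left(1 - 18\right) 6 = \left(-17\right) 6 = -102$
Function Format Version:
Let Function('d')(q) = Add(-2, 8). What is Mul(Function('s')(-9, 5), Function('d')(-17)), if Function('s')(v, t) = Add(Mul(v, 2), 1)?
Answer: -102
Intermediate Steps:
Function('d')(q) = 6
Function('s')(v, t) = Add(1, Mul(2, v)) (Function('s')(v, t) = Add(Mul(2, v), 1) = Add(1, Mul(2, v)))
Mul(Function('s')(-9, 5), Function('d')(-17)) = Mul(Add(1, Mul(2, -9)), 6) = Mul(Add(1, -18), 6) = Mul(-17, 6) = -102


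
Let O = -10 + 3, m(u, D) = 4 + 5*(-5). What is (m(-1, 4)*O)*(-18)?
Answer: -2646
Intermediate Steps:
m(u, D) = -21 (m(u, D) = 4 - 25 = -21)
O = -7
(m(-1, 4)*O)*(-18) = -21*(-7)*(-18) = 147*(-18) = -2646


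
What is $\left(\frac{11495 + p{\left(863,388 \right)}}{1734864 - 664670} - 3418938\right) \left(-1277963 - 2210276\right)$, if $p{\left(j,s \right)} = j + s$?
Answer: $\frac{6381605792385230507}{535097} \approx 1.1926 \cdot 10^{13}$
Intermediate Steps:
$\left(\frac{11495 + p{\left(863,388 \right)}}{1734864 - 664670} - 3418938\right) \left(-1277963 - 2210276\right) = \left(\frac{11495 + \left(863 + 388\right)}{1734864 - 664670} - 3418938\right) \left(-1277963 - 2210276\right) = \left(\frac{11495 + 1251}{1070194} - 3418938\right) \left(-3488239\right) = \left(12746 \cdot \frac{1}{1070194} - 3418938\right) \left(-3488239\right) = \left(\frac{6373}{535097} - 3418938\right) \left(-3488239\right) = \left(- \frac{1829463460613}{535097}\right) \left(-3488239\right) = \frac{6381605792385230507}{535097}$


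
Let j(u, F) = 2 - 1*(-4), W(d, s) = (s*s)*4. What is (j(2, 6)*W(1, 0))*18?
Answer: 0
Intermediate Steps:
W(d, s) = 4*s**2 (W(d, s) = s**2*4 = 4*s**2)
j(u, F) = 6 (j(u, F) = 2 + 4 = 6)
(j(2, 6)*W(1, 0))*18 = (6*(4*0**2))*18 = (6*(4*0))*18 = (6*0)*18 = 0*18 = 0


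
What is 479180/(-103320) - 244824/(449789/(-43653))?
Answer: 55199826009301/2323609974 ≈ 23756.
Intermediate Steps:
479180/(-103320) - 244824/(449789/(-43653)) = 479180*(-1/103320) - 244824/(449789*(-1/43653)) = -23959/5166 - 244824/(-449789/43653) = -23959/5166 - 244824*(-43653/449789) = -23959/5166 + 10687302072/449789 = 55199826009301/2323609974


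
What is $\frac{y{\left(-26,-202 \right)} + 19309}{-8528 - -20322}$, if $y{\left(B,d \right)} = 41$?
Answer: $\frac{9675}{5897} \approx 1.6407$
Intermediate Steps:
$\frac{y{\left(-26,-202 \right)} + 19309}{-8528 - -20322} = \frac{41 + 19309}{-8528 - -20322} = \frac{19350}{-8528 + 20322} = \frac{19350}{11794} = 19350 \cdot \frac{1}{11794} = \frac{9675}{5897}$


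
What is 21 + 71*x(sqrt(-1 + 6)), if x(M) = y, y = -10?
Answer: -689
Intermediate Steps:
x(M) = -10
21 + 71*x(sqrt(-1 + 6)) = 21 + 71*(-10) = 21 - 710 = -689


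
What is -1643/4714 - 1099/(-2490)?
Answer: 272404/2934465 ≈ 0.092829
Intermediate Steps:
-1643/4714 - 1099/(-2490) = -1643*1/4714 - 1099*(-1/2490) = -1643/4714 + 1099/2490 = 272404/2934465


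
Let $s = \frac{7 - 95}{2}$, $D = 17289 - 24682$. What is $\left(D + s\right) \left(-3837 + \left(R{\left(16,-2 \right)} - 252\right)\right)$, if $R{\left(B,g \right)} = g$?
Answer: $30424767$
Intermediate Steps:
$D = -7393$
$s = -44$ ($s = \frac{7 - 95}{2} = \frac{1}{2} \left(-88\right) = -44$)
$\left(D + s\right) \left(-3837 + \left(R{\left(16,-2 \right)} - 252\right)\right) = \left(-7393 - 44\right) \left(-3837 - 254\right) = - 7437 \left(-3837 - 254\right) = \left(-7437\right) \left(-4091\right) = 30424767$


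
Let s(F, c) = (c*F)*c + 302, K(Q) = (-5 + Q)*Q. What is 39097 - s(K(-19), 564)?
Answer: -145012981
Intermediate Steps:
K(Q) = Q*(-5 + Q)
s(F, c) = 302 + F*c**2 (s(F, c) = (F*c)*c + 302 = F*c**2 + 302 = 302 + F*c**2)
39097 - s(K(-19), 564) = 39097 - (302 - 19*(-5 - 19)*564**2) = 39097 - (302 - 19*(-24)*318096) = 39097 - (302 + 456*318096) = 39097 - (302 + 145051776) = 39097 - 1*145052078 = 39097 - 145052078 = -145012981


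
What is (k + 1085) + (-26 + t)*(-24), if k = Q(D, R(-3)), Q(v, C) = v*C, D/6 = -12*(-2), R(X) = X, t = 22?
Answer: 749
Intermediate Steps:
D = 144 (D = 6*(-12*(-2)) = 6*24 = 144)
Q(v, C) = C*v
k = -432 (k = -3*144 = -432)
(k + 1085) + (-26 + t)*(-24) = (-432 + 1085) + (-26 + 22)*(-24) = 653 - 4*(-24) = 653 + 96 = 749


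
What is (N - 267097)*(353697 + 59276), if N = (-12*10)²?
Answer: -104357038181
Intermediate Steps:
N = 14400 (N = (-120)² = 14400)
(N - 267097)*(353697 + 59276) = (14400 - 267097)*(353697 + 59276) = -252697*412973 = -104357038181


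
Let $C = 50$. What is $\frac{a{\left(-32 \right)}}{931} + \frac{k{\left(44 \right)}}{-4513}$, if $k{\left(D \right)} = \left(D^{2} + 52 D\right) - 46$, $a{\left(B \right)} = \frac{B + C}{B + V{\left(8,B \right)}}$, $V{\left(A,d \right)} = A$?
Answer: $- \frac{15572411}{16806412} \approx -0.92658$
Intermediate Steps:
$a{\left(B \right)} = \frac{50 + B}{8 + B}$ ($a{\left(B \right)} = \frac{B + 50}{B + 8} = \frac{50 + B}{8 + B}$)
$k{\left(D \right)} = -46 + D^{2} + 52 D$
$\frac{a{\left(-32 \right)}}{931} + \frac{k{\left(44 \right)}}{-4513} = \frac{\frac{1}{8 - 32} \left(50 - 32\right)}{931} + \frac{-46 + 44^{2} + 52 \cdot 44}{-4513} = \frac{1}{-24} \cdot 18 \cdot \frac{1}{931} + \left(-46 + 1936 + 2288\right) \left(- \frac{1}{4513}\right) = \left(- \frac{1}{24}\right) 18 \cdot \frac{1}{931} + 4178 \left(- \frac{1}{4513}\right) = \left(- \frac{3}{4}\right) \frac{1}{931} - \frac{4178}{4513} = - \frac{3}{3724} - \frac{4178}{4513} = - \frac{15572411}{16806412}$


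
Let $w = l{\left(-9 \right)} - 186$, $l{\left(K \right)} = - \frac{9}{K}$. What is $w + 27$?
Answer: $-158$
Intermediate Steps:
$w = -185$ ($w = - \frac{9}{-9} - 186 = \left(-9\right) \left(- \frac{1}{9}\right) - 186 = 1 - 186 = -185$)
$w + 27 = -185 + 27 = -158$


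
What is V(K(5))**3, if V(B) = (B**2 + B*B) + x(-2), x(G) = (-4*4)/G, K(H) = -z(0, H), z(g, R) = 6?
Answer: 512000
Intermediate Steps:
K(H) = -6 (K(H) = -1*6 = -6)
x(G) = -16/G
V(B) = 8 + 2*B**2 (V(B) = (B**2 + B*B) - 16/(-2) = (B**2 + B**2) - 16*(-1/2) = 2*B**2 + 8 = 8 + 2*B**2)
V(K(5))**3 = (8 + 2*(-6)**2)**3 = (8 + 2*36)**3 = (8 + 72)**3 = 80**3 = 512000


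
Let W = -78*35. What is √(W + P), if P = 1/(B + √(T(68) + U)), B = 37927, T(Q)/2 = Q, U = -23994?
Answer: √((-103540709 - 2730*I*√23858)/(37927 + I*√23858)) ≈ 0.e-9 - 52.249*I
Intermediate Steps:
T(Q) = 2*Q
P = 1/(37927 + I*√23858) (P = 1/(37927 + √(2*68 - 23994)) = 1/(37927 + √(136 - 23994)) = 1/(37927 + √(-23858)) = 1/(37927 + I*√23858) ≈ 2.6366e-5 - 1.074e-7*I)
W = -2730
√(W + P) = √(-2730 + (37927/1438481187 - I*√23858/1438481187)) = √(-3927053602583/1438481187 - I*√23858/1438481187)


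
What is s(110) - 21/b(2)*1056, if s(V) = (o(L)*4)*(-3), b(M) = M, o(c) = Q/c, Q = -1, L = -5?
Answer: -55452/5 ≈ -11090.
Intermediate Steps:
o(c) = -1/c
s(V) = -12/5 (s(V) = (-1/(-5)*4)*(-3) = (-1*(-⅕)*4)*(-3) = ((⅕)*4)*(-3) = (⅘)*(-3) = -12/5)
s(110) - 21/b(2)*1056 = -12/5 - 21/2*1056 = -12/5 - 11088 = -55452/5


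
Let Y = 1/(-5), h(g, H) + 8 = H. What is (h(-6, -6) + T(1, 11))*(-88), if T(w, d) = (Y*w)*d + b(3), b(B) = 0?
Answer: 7128/5 ≈ 1425.6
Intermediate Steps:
h(g, H) = -8 + H
Y = -⅕ (Y = 1*(-⅕) = -⅕ ≈ -0.20000)
T(w, d) = -d*w/5 (T(w, d) = (-w/5)*d + 0 = -d*w/5 + 0 = -d*w/5)
(h(-6, -6) + T(1, 11))*(-88) = ((-8 - 6) - ⅕*11*1)*(-88) = (-14 - 11/5)*(-88) = -81/5*(-88) = 7128/5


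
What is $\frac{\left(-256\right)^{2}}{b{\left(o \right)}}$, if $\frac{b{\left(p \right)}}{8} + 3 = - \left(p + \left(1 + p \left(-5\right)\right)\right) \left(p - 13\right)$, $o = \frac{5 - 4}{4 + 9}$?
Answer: $\frac{1384448}{1005} \approx 1377.6$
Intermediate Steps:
$o = \frac{1}{13}$ ($o = \frac{1}{13} \cdot 1 = \frac{1}{13} \approx 0.076923$)
$b{\left(p \right)} = -24 - 8 \left(1 - 4 p\right) \left(-13 + p\right)$ ($b{\left(p \right)} = -24 + 8 \left(- \left(p + \left(1 + p \left(-5\right)\right)\right) \left(p - 13\right)\right) = -24 + 8 \left(- \left(p - \left(-1 + 5 p\right)\right) \left(-13 + p\right)\right) = -24 + 8 \left(- \left(1 - 4 p\right) \left(-13 + p\right)\right) = -24 - 8 \left(1 - 4 p\right) \left(-13 + p\right)$)
$\frac{\left(-256\right)^{2}}{b{\left(o \right)}} = \frac{\left(-256\right)^{2}}{80 - \frac{424}{13} + \frac{32}{169}} = \frac{65536}{80 - \frac{424}{13} + 32 \cdot \frac{1}{169}} = \frac{65536}{80 - \frac{424}{13} + \frac{32}{169}} = \frac{65536}{\frac{8040}{169}} = 65536 \cdot \frac{169}{8040} = \frac{1384448}{1005}$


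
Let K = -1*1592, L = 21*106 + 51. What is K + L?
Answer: 685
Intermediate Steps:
L = 2277 (L = 2226 + 51 = 2277)
K = -1592
K + L = -1592 + 2277 = 685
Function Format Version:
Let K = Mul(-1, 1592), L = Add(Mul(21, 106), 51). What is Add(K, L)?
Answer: 685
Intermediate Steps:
L = 2277 (L = Add(2226, 51) = 2277)
K = -1592
Add(K, L) = Add(-1592, 2277) = 685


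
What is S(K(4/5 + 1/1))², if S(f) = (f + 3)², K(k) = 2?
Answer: 625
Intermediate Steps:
S(f) = (3 + f)²
S(K(4/5 + 1/1))² = ((3 + 2)²)² = (5²)² = 25² = 625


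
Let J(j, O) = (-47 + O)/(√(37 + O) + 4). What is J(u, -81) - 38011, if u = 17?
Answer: (-38011*√11 + 76086*I)/(√11 - 2*I) ≈ -38020.0 + 14.151*I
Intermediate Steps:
J(j, O) = (-47 + O)/(4 + √(37 + O))
J(u, -81) - 38011 = (-47 - 81)/(4 + √(37 - 81)) - 38011 = -128/(4 + √(-44)) - 38011 = -128/(4 + 2*I*√11) - 38011 = -38011 - 128/(4 + 2*I*√11)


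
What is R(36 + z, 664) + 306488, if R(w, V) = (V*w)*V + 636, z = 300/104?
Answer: 226865540/13 ≈ 1.7451e+7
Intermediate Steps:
z = 75/26 (z = 300*(1/104) = 75/26 ≈ 2.8846)
R(w, V) = 636 + w*V**2 (R(w, V) = w*V**2 + 636 = 636 + w*V**2)
R(36 + z, 664) + 306488 = (636 + (36 + 75/26)*664**2) + 306488 = (636 + (1011/26)*440896) + 306488 = (636 + 222872928/13) + 306488 = 222881196/13 + 306488 = 226865540/13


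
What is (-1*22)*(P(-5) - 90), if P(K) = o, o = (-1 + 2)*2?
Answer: 1936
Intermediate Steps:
o = 2 (o = 1*2 = 2)
P(K) = 2
(-1*22)*(P(-5) - 90) = (-1*22)*(2 - 90) = -22*(-88) = 1936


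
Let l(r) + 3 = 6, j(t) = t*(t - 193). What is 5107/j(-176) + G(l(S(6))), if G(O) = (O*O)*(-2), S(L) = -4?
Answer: -1163885/64944 ≈ -17.921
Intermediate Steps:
j(t) = t*(-193 + t)
l(r) = 3 (l(r) = -3 + 6 = 3)
G(O) = -2*O² (G(O) = O²*(-2) = -2*O²)
5107/j(-176) + G(l(S(6))) = 5107/((-176*(-193 - 176))) - 2*3² = 5107/((-176*(-369))) - 2*9 = 5107/64944 - 18 = -1163885/64944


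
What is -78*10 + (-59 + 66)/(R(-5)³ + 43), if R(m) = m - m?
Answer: -33533/43 ≈ -779.84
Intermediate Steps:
R(m) = 0
-78*10 + (-59 + 66)/(R(-5)³ + 43) = -78*10 + (-59 + 66)/(0³ + 43) = -780 + 7/(0 + 43) = -780 + 7/43 = -33533/43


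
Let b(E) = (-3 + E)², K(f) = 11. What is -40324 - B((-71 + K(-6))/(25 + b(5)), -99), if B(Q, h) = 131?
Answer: -40455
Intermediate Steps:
-40324 - B((-71 + K(-6))/(25 + b(5)), -99) = -40324 - 1*131 = -40324 - 131 = -40455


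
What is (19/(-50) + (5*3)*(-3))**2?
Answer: 5148361/2500 ≈ 2059.3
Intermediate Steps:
(19/(-50) + (5*3)*(-3))**2 = (19*(-1/50) + 15*(-3))**2 = (-19/50 - 45)**2 = (-2269/50)**2 = 5148361/2500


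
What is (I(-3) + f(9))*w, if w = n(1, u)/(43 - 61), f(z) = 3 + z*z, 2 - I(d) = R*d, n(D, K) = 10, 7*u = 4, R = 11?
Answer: -595/9 ≈ -66.111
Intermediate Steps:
u = 4/7 (u = (⅐)*4 = 4/7 ≈ 0.57143)
I(d) = 2 - 11*d
f(z) = 3 + z²
w = -5/9 (w = 10/(43 - 61) = 10/(-18) = 10*(-1/18) = -5/9 ≈ -0.55556)
(I(-3) + f(9))*w = ((2 - 11*(-3)) + (3 + 9²))*(-5/9) = ((2 + 33) + (3 + 81))*(-5/9) = (35 + 84)*(-5/9) = 119*(-5/9) = -595/9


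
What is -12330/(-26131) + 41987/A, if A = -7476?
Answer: -143569031/27907908 ≈ -5.1444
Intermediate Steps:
-12330/(-26131) + 41987/A = -12330/(-26131) + 41987/(-7476) = -12330*(-1/26131) + 41987*(-1/7476) = 12330/26131 - 41987/7476 = -143569031/27907908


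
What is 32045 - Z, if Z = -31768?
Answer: 63813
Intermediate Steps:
32045 - Z = 32045 - 1*(-31768) = 32045 + 31768 = 63813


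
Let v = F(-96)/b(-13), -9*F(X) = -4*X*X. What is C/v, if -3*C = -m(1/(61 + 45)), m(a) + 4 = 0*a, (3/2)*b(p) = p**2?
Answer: -169/4608 ≈ -0.036675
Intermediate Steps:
b(p) = 2*p**2/3
F(X) = 4*X**2/9 (F(X) = -(-4)*X*X/9 = -(-4)*X**2/9 = 4*X**2/9)
m(a) = -4 (m(a) = -4 + 0*a = -4 + 0 = -4)
v = 6144/169 (v = ((4/9)*(-96)**2)/(((2/3)*(-13)**2)) = ((4/9)*9216)/(((2/3)*169)) = 4096/(338/3) = 4096*(3/338) = 6144/169 ≈ 36.355)
C = -4/3 (C = -(-1)*(-4)/3 = -1/3*4 = -4/3 ≈ -1.3333)
C/v = -4/(3*6144/169) = -4/3*169/6144 = -169/4608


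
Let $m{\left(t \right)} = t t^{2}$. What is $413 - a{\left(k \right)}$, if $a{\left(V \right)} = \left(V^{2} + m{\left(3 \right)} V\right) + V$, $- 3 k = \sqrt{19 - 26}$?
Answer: $\frac{3724}{9} + \frac{28 i \sqrt{7}}{3} \approx 413.78 + 24.694 i$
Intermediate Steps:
$m{\left(t \right)} = t^{3}$
$k = - \frac{i \sqrt{7}}{3}$ ($k = - \frac{\sqrt{19 - 26}}{3} = - \frac{\sqrt{-7}}{3} = - \frac{i \sqrt{7}}{3} \approx - 0.88192 i$)
$a{\left(V \right)} = V^{2} + 28 V$ ($a{\left(V \right)} = \left(V^{2} + 3^{3} V\right) + V = \left(V^{2} + 27 V\right) + V = V^{2} + 28 V$)
$413 - a{\left(k \right)} = 413 - - \frac{i \sqrt{7}}{3} \left(28 - \frac{i \sqrt{7}}{3}\right) = 413 - - \frac{i \sqrt{7} \left(28 - \frac{i \sqrt{7}}{3}\right)}{3} = 413 + \frac{i \sqrt{7} \left(28 - \frac{i \sqrt{7}}{3}\right)}{3}$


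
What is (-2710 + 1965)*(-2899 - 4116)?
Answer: 5226175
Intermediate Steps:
(-2710 + 1965)*(-2899 - 4116) = -745*(-7015) = 5226175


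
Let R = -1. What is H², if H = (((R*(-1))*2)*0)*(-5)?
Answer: 0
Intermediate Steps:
H = 0 (H = ((-1*(-1)*2)*0)*(-5) = ((1*2)*0)*(-5) = (2*0)*(-5) = 0*(-5) = 0)
H² = 0² = 0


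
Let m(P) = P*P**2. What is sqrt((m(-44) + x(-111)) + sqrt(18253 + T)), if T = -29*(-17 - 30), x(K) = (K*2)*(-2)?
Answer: 2*sqrt(-21185 + sqrt(1226)) ≈ 290.86*I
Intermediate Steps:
x(K) = -4*K (x(K) = (2*K)*(-2) = -4*K)
m(P) = P**3
T = 1363 (T = -29*(-47) = 1363)
sqrt((m(-44) + x(-111)) + sqrt(18253 + T)) = sqrt(((-44)**3 - 4*(-111)) + sqrt(18253 + 1363)) = sqrt((-85184 + 444) + sqrt(19616)) = sqrt(-84740 + 4*sqrt(1226))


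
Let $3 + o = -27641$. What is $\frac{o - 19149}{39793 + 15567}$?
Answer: $- \frac{46793}{55360} \approx -0.84525$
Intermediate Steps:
$o = -27644$ ($o = -3 - 27641 = -27644$)
$\frac{o - 19149}{39793 + 15567} = \frac{-27644 - 19149}{39793 + 15567} = - \frac{46793}{55360}$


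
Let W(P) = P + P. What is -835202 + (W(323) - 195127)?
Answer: -1029683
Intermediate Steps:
W(P) = 2*P
-835202 + (W(323) - 195127) = -835202 + (2*323 - 195127) = -835202 + (646 - 195127) = -835202 - 194481 = -1029683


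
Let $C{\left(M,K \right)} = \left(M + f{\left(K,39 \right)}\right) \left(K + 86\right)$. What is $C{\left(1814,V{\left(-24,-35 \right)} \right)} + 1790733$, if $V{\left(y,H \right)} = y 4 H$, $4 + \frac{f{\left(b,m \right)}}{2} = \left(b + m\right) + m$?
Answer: $31708905$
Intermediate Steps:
$f{\left(b,m \right)} = -8 + 2 b + 4 m$ ($f{\left(b,m \right)} = -8 + 2 \left(\left(b + m\right) + m\right) = -8 + 2 \left(b + 2 m\right) = -8 + \left(2 b + 4 m\right) = -8 + 2 b + 4 m$)
$V{\left(y,H \right)} = 4 H y$ ($V{\left(y,H \right)} = 4 y H = 4 H y$)
$C{\left(M,K \right)} = \left(86 + K\right) \left(148 + M + 2 K\right)$ ($C{\left(M,K \right)} = \left(M + \left(-8 + 2 K + 4 \cdot 39\right)\right) \left(K + 86\right) = \left(M + \left(-8 + 2 K + 156\right)\right) \left(86 + K\right) = \left(M + \left(148 + 2 K\right)\right) \left(86 + K\right) = \left(148 + M + 2 K\right) \left(86 + K\right) = \left(86 + K\right) \left(148 + M + 2 K\right)$)
$C{\left(1814,V{\left(-24,-35 \right)} \right)} + 1790733 = \left(12728 + 2 \left(4 \left(-35\right) \left(-24\right)\right)^{2} + 86 \cdot 1814 + 320 \cdot 4 \left(-35\right) \left(-24\right) + 4 \left(-35\right) \left(-24\right) 1814\right) + 1790733 = \left(12728 + 2 \cdot 3360^{2} + 156004 + 320 \cdot 3360 + 3360 \cdot 1814\right) + 1790733 = \left(12728 + 2 \cdot 11289600 + 156004 + 1075200 + 6095040\right) + 1790733 = \left(12728 + 22579200 + 156004 + 1075200 + 6095040\right) + 1790733 = 29918172 + 1790733 = 31708905$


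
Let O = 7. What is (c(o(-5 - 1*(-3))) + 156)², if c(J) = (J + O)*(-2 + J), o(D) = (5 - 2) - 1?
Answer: 24336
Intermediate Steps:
o(D) = 2 (o(D) = 3 - 1 = 2)
c(J) = (-2 + J)*(7 + J) (c(J) = (J + 7)*(-2 + J) = (7 + J)*(-2 + J) = (-2 + J)*(7 + J))
(c(o(-5 - 1*(-3))) + 156)² = ((-14 + 2² + 5*2) + 156)² = ((-14 + 4 + 10) + 156)² = (0 + 156)² = 156² = 24336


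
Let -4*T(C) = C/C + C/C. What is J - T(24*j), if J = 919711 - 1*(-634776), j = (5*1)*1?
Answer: 3108975/2 ≈ 1.5545e+6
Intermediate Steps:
j = 5 (j = 5*1 = 5)
J = 1554487 (J = 919711 + 634776 = 1554487)
T(C) = -1/2 (T(C) = -(C/C + C/C)/4 = -(1 + 1)/4 = -1/4*2 = -1/2)
J - T(24*j) = 1554487 - 1*(-1/2) = 1554487 + 1/2 = 3108975/2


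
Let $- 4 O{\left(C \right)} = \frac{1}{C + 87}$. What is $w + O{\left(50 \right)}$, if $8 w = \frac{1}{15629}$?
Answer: $- \frac{31121}{17129384} \approx -0.0018168$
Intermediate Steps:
$w = \frac{1}{125032}$ ($w = \frac{1}{8 \cdot 15629} = \frac{1}{8} \cdot \frac{1}{15629} = \frac{1}{125032} \approx 7.998 \cdot 10^{-6}$)
$O{\left(C \right)} = - \frac{1}{4 \left(87 + C\right)}$ ($O{\left(C \right)} = - \frac{1}{4 \left(C + 87\right)} = - \frac{1}{4 \left(87 + C\right)}$)
$w + O{\left(50 \right)} = \frac{1}{125032} - \frac{1}{348 + 4 \cdot 50} = \frac{1}{125032} - \frac{1}{348 + 200} = \frac{1}{125032} - \frac{1}{548} = - \frac{31121}{17129384}$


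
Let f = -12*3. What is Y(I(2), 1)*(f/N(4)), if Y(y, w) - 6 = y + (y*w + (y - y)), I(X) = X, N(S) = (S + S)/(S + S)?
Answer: -360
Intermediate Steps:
N(S) = 1 (N(S) = (2*S)/((2*S)) = (2*S)*(1/(2*S)) = 1)
Y(y, w) = 6 + y + w*y (Y(y, w) = 6 + (y + (y*w + (y - y))) = 6 + (y + (w*y + 0)) = 6 + (y + w*y) = 6 + y + w*y)
f = -36
Y(I(2), 1)*(f/N(4)) = (6 + 2 + 1*2)*(-36/1) = (6 + 2 + 2)*(-36*1) = 10*(-36) = -360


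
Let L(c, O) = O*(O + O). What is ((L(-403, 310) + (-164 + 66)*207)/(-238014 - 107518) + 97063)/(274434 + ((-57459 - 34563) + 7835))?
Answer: 16769100301/32868213202 ≈ 0.51019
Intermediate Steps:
L(c, O) = 2*O² (L(c, O) = O*(2*O) = 2*O²)
((L(-403, 310) + (-164 + 66)*207)/(-238014 - 107518) + 97063)/(274434 + ((-57459 - 34563) + 7835)) = ((2*310² + (-164 + 66)*207)/(-238014 - 107518) + 97063)/(274434 + ((-57459 - 34563) + 7835)) = ((2*96100 - 98*207)/(-345532) + 97063)/(274434 + (-92022 + 7835)) = ((192200 - 20286)*(-1/345532) + 97063)/(274434 - 84187) = (171914*(-1/345532) + 97063)/190247 = (-85957/172766 + 97063)*(1/190247) = (16769100301/172766)*(1/190247) = 16769100301/32868213202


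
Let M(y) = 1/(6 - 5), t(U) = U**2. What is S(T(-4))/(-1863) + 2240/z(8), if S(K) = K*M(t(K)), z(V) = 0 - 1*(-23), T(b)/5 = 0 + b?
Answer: 181460/1863 ≈ 97.402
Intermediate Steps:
M(y) = 1 (M(y) = 1/1 = 1)
T(b) = 5*b (T(b) = 5*(0 + b) = 5*b)
z(V) = 23 (z(V) = 0 + 23 = 23)
S(K) = K (S(K) = K*1 = K)
S(T(-4))/(-1863) + 2240/z(8) = (5*(-4))/(-1863) + 2240/23 = -20*(-1/1863) + 2240*(1/23) = 20/1863 + 2240/23 = 181460/1863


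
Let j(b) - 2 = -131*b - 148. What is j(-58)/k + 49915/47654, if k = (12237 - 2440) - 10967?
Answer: -16484281/3097510 ≈ -5.3218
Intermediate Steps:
k = -1170 (k = 9797 - 10967 = -1170)
j(b) = -146 - 131*b (j(b) = 2 + (-131*b - 148) = 2 + (-148 - 131*b) = -146 - 131*b)
j(-58)/k + 49915/47654 = (-146 - 131*(-58))/(-1170) + 49915/47654 = (-146 + 7598)*(-1/1170) + 49915*(1/47654) = 7452*(-1/1170) + 49915/47654 = -414/65 + 49915/47654 = -16484281/3097510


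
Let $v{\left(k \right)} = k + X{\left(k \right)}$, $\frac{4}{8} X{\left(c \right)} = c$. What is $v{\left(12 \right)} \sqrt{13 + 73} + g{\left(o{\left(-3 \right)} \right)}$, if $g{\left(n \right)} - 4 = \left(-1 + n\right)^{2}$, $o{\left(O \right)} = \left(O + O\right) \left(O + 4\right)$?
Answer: $53 + 36 \sqrt{86} \approx 386.85$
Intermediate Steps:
$o{\left(O \right)} = 2 O \left(4 + O\right)$
$X{\left(c \right)} = 2 c$
$v{\left(k \right)} = 3 k$ ($v{\left(k \right)} = k + 2 k = 3 k$)
$g{\left(n \right)} = 4 + \left(-1 + n\right)^{2}$
$v{\left(12 \right)} \sqrt{13 + 73} + g{\left(o{\left(-3 \right)} \right)} = 3 \cdot 12 \sqrt{13 + 73} + \left(4 + \left(-1 + 2 \left(-3\right) \left(4 - 3\right)\right)^{2}\right) = 36 \sqrt{86} + \left(4 + \left(-1 + 2 \left(-3\right) 1\right)^{2}\right) = 36 \sqrt{86} + \left(4 + \left(-1 - 6\right)^{2}\right) = 36 \sqrt{86} + \left(4 + \left(-7\right)^{2}\right) = 36 \sqrt{86} + \left(4 + 49\right) = 36 \sqrt{86} + 53 = 53 + 36 \sqrt{86}$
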